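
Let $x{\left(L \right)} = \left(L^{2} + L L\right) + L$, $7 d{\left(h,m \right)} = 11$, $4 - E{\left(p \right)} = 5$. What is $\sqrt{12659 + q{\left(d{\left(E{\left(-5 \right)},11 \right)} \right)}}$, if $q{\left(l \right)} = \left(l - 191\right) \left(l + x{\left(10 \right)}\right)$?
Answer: $\frac{i \sqrt{1343515}}{7} \approx 165.59 i$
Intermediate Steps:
$E{\left(p \right)} = -1$ ($E{\left(p \right)} = 4 - 5 = -1$)
$d{\left(h,m \right)} = \frac{11}{7}$ ($d{\left(h,m \right)} = \frac{1}{7} \cdot 11 = \frac{11}{7}$)
$x{\left(L \right)} = L + 2 L^{2}$ ($x{\left(L \right)} = \left(L^{2} + L^{2}\right) + L = 2 L^{2} + L = L + 2 L^{2}$)
$q{\left(l \right)} = \left(-191 + l\right) \left(210 + l\right)$ ($q{\left(l \right)} = \left(l - 191\right) \left(l + 10 \left(1 + 2 \cdot 10\right)\right) = \left(-191 + l\right) \left(l + 10 \left(1 + 20\right)\right) = \left(-191 + l\right) \left(l + 10 \cdot 21\right) = \left(-191 + l\right) \left(l + 210\right) = \left(-191 + l\right) \left(210 + l\right)$)
$\sqrt{12659 + q{\left(d{\left(E{\left(-5 \right)},11 \right)} \right)}} = \sqrt{12659 + \left(-40110 + \left(\frac{11}{7}\right)^{2} + 19 \cdot \frac{11}{7}\right)} = \sqrt{12659 + \left(-40110 + \frac{121}{49} + \frac{209}{7}\right)} = \sqrt{12659 - \frac{1963806}{49}} = \sqrt{- \frac{1343515}{49}} = \frac{i \sqrt{1343515}}{7}$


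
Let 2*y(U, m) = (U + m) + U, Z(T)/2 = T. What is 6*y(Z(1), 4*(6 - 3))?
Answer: 48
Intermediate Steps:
Z(T) = 2*T
y(U, m) = U + m/2 (y(U, m) = ((U + m) + U)/2 = (m + 2*U)/2 = U + m/2)
6*y(Z(1), 4*(6 - 3)) = 6*(2*1 + (4*(6 - 3))/2) = 6*(2 + (4*3)/2) = 6*(2 + (1/2)*12) = 6*(2 + 6) = 6*8 = 48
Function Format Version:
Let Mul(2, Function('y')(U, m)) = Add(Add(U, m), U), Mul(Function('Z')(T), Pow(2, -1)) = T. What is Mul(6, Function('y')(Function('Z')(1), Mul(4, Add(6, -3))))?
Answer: 48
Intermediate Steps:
Function('Z')(T) = Mul(2, T)
Function('y')(U, m) = Add(U, Mul(Rational(1, 2), m)) (Function('y')(U, m) = Mul(Rational(1, 2), Add(Add(U, m), U)) = Mul(Rational(1, 2), Add(m, Mul(2, U))) = Add(U, Mul(Rational(1, 2), m)))
Mul(6, Function('y')(Function('Z')(1), Mul(4, Add(6, -3)))) = Mul(6, Add(Mul(2, 1), Mul(Rational(1, 2), Mul(4, Add(6, -3))))) = Mul(6, Add(2, Mul(Rational(1, 2), Mul(4, 3)))) = Mul(6, Add(2, Mul(Rational(1, 2), 12))) = Mul(6, Add(2, 6)) = Mul(6, 8) = 48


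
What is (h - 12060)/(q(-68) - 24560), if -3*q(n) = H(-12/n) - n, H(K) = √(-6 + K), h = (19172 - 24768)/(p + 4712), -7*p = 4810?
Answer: 639052165869288/1302470604485029 - 1529179254*I*√187/1302470604485029 ≈ 0.49065 - 1.6055e-5*I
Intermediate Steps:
p = -4810/7 (p = -⅐*4810 = -4810/7 ≈ -687.14)
h = -19586/14087 (h = (19172 - 24768)/(-4810/7 + 4712) = -5596/28174/7 = -5596*7/28174 = -19586/14087 ≈ -1.3904)
q(n) = -√(-6 - 12/n)/3 + n/3 (q(n) = -(√(-6 - 12/n) - n)/3 = -√(-6 - 12/n)/3 + n/3)
(h - 12060)/(q(-68) - 24560) = (-19586/14087 - 12060)/(((⅓)*(-68) - √6*√((-2 - 1*(-68))/(-68))/3) - 24560) = -169908806/(14087*((-68/3 - √6*√(-(-2 + 68)/68)/3) - 24560)) = -169908806/(14087*((-68/3 - √6*√(-1/68*66)/3) - 24560)) = -169908806/(14087*((-68/3 - √6*√(-33/34)/3) - 24560)) = -169908806/(14087*((-68/3 - √6*I*√1122/34/3) - 24560)) = -169908806/(14087*((-68/3 - I*√187/17) - 24560)) = -169908806/(14087*(-73748/3 - I*√187/17))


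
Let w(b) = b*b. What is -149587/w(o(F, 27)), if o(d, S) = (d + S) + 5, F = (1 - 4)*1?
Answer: -149587/841 ≈ -177.87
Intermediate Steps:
F = -3 (F = -3*1 = -3)
o(d, S) = 5 + S + d (o(d, S) = (S + d) + 5 = 5 + S + d)
w(b) = b²
-149587/w(o(F, 27)) = -149587/(5 + 27 - 3)² = -149587/(29²) = -149587/841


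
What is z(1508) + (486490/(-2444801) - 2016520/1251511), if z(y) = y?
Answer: 4608481741522078/3059695344311 ≈ 1506.2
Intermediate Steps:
z(1508) + (486490/(-2444801) - 2016520/1251511) = 1508 + (486490/(-2444801) - 2016520/1251511) = 1508 + (486490*(-1/2444801) - 2016520*1/1251511) = 1508 + (-486490/2444801 - 2016520/1251511) = 1508 - 5538837698910/3059695344311 = 4608481741522078/3059695344311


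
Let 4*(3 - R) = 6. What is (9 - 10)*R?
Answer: -3/2 ≈ -1.5000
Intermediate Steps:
R = 3/2 (R = 3 - ¼*6 = 3 - 3/2 = 3/2 ≈ 1.5000)
(9 - 10)*R = (9 - 10)*(3/2) = -1*3/2 = -3/2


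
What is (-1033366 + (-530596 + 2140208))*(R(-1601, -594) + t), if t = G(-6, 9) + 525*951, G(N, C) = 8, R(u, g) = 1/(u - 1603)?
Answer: 153637049987971/534 ≈ 2.8771e+11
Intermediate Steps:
R(u, g) = 1/(-1603 + u)
t = 499283 (t = 8 + 525*951 = 8 + 499275 = 499283)
(-1033366 + (-530596 + 2140208))*(R(-1601, -594) + t) = (-1033366 + (-530596 + 2140208))*(1/(-1603 - 1601) + 499283) = (-1033366 + 1609612)*(1/(-3204) + 499283) = 576246*(-1/3204 + 499283) = 576246*(1599702731/3204) = 153637049987971/534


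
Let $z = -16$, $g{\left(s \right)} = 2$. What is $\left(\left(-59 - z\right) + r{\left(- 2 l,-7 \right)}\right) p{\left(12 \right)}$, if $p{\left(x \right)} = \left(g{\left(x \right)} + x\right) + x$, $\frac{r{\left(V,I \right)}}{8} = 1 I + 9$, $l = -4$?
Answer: $-702$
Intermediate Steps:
$r{\left(V,I \right)} = 72 + 8 I$ ($r{\left(V,I \right)} = 8 \left(1 I + 9\right) = 8 \left(I + 9\right) = 8 \left(9 + I\right) = 72 + 8 I$)
$p{\left(x \right)} = 2 + 2 x$ ($p{\left(x \right)} = \left(2 + x\right) + x = 2 + 2 x$)
$\left(\left(-59 - z\right) + r{\left(- 2 l,-7 \right)}\right) p{\left(12 \right)} = \left(\left(-59 - -16\right) + \left(72 + 8 \left(-7\right)\right)\right) \left(2 + 2 \cdot 12\right) = \left(\left(-59 + 16\right) + \left(72 - 56\right)\right) \left(2 + 24\right) = \left(-43 + 16\right) 26 = \left(-27\right) 26 = -702$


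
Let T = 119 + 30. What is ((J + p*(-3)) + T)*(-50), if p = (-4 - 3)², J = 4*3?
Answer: -700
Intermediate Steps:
T = 149
J = 12
p = 49 (p = (-7)² = 49)
((J + p*(-3)) + T)*(-50) = ((12 + 49*(-3)) + 149)*(-50) = ((12 - 147) + 149)*(-50) = (-135 + 149)*(-50) = 14*(-50) = -700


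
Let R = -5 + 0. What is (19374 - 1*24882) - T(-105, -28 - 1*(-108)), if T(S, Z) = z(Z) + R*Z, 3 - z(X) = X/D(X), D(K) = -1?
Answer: -5191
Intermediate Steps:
R = -5
z(X) = 3 + X (z(X) = 3 - X/(-1) = 3 - X*(-1) = 3 - (-1)*X = 3 + X)
T(S, Z) = 3 - 4*Z (T(S, Z) = (3 + Z) - 5*Z = 3 - 4*Z)
(19374 - 1*24882) - T(-105, -28 - 1*(-108)) = (19374 - 1*24882) - (3 - 4*(-28 - 1*(-108))) = (19374 - 24882) - (3 - 4*(-28 + 108)) = -5508 - (3 - 4*80) = -5508 - (3 - 320) = -5508 - 1*(-317) = -5508 + 317 = -5191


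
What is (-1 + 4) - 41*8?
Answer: -325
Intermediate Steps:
(-1 + 4) - 41*8 = 3 - 328 = -325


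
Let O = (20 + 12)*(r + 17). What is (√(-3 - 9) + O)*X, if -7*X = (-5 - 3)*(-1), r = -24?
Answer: 256 - 16*I*√3/7 ≈ 256.0 - 3.959*I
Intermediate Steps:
O = -224 (O = (20 + 12)*(-24 + 17) = 32*(-7) = -224)
X = -8/7 (X = -(-5 - 3)*(-1)/7 = -(-8)*(-1)/7 = -⅐*8 = -8/7 ≈ -1.1429)
(√(-3 - 9) + O)*X = (√(-3 - 9) - 224)*(-8/7) = (√(-12) - 224)*(-8/7) = (2*I*√3 - 224)*(-8/7) = (-224 + 2*I*√3)*(-8/7) = 256 - 16*I*√3/7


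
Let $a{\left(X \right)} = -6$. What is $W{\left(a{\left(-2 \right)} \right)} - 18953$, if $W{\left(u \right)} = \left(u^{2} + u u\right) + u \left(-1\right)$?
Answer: $-18875$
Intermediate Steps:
$W{\left(u \right)} = - u + 2 u^{2}$ ($W{\left(u \right)} = \left(u^{2} + u^{2}\right) - u = 2 u^{2} - u = - u + 2 u^{2}$)
$W{\left(a{\left(-2 \right)} \right)} - 18953 = - 6 \left(-1 + 2 \left(-6\right)\right) - 18953 = - 6 \left(-1 - 12\right) - 18953 = \left(-6\right) \left(-13\right) - 18953 = 78 - 18953 = -18875$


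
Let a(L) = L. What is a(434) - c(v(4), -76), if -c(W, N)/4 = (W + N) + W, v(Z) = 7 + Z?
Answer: 218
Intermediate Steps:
c(W, N) = -8*W - 4*N (c(W, N) = -4*((W + N) + W) = -4*((N + W) + W) = -4*(N + 2*W) = -8*W - 4*N)
a(434) - c(v(4), -76) = 434 - (-8*(7 + 4) - 4*(-76)) = 434 - (-8*11 + 304) = 434 - (-88 + 304) = 434 - 1*216 = 434 - 216 = 218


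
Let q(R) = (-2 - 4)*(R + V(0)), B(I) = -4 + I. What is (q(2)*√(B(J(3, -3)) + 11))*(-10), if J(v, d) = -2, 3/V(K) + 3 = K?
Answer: 60*√5 ≈ 134.16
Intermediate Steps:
V(K) = 3/(-3 + K)
q(R) = 6 - 6*R (q(R) = (-2 - 4)*(R + 3/(-3 + 0)) = -6*(R + 3/(-3)) = -6*(R + 3*(-⅓)) = -6*(R - 1) = -6*(-1 + R) = 6 - 6*R)
(q(2)*√(B(J(3, -3)) + 11))*(-10) = ((6 - 6*2)*√((-4 - 2) + 11))*(-10) = ((6 - 12)*√(-6 + 11))*(-10) = -6*√5*(-10) = 60*√5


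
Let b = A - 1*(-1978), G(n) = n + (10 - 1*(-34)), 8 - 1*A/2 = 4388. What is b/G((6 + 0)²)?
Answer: -3391/40 ≈ -84.775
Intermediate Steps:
A = -8760 (A = 16 - 2*4388 = 16 - 8776 = -8760)
G(n) = 44 + n (G(n) = n + (10 + 34) = n + 44 = 44 + n)
b = -6782 (b = -8760 - 1*(-1978) = -8760 + 1978 = -6782)
b/G((6 + 0)²) = -6782/(44 + (6 + 0)²) = -6782/(44 + 6²) = -6782/(44 + 36) = -6782/80 = -6782*1/80 = -3391/40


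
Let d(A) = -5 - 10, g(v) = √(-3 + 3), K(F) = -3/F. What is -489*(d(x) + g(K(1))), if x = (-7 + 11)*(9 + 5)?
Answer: 7335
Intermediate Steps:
g(v) = 0 (g(v) = √0 = 0)
x = 56 (x = 4*14 = 56)
d(A) = -15
-489*(d(x) + g(K(1))) = -489*(-15 + 0) = -489*(-15) = 7335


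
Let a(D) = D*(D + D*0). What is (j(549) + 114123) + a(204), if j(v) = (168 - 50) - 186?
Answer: 155671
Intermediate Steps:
j(v) = -68 (j(v) = 118 - 186 = -68)
a(D) = D**2 (a(D) = D*(D + 0) = D*D = D**2)
(j(549) + 114123) + a(204) = (-68 + 114123) + 204**2 = 114055 + 41616 = 155671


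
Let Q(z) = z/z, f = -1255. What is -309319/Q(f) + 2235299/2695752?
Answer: -833845077589/2695752 ≈ -3.0932e+5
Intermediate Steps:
Q(z) = 1
-309319/Q(f) + 2235299/2695752 = -309319/1 + 2235299/2695752 = -309319*1 + 2235299*(1/2695752) = -309319 + 2235299/2695752 = -833845077589/2695752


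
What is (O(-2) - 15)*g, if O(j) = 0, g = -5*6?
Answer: 450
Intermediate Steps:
g = -30
(O(-2) - 15)*g = (0 - 15)*(-30) = -15*(-30) = 450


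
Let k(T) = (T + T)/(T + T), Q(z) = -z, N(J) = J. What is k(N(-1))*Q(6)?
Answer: -6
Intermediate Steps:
k(T) = 1 (k(T) = (2*T)/((2*T)) = (2*T)*(1/(2*T)) = 1)
k(N(-1))*Q(6) = 1*(-1*6) = 1*(-6) = -6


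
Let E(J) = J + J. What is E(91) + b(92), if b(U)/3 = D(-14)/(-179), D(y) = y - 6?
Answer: 32638/179 ≈ 182.34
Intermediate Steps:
D(y) = -6 + y
E(J) = 2*J
b(U) = 60/179 (b(U) = 3*((-6 - 14)/(-179)) = 3*(-20*(-1/179)) = 3*(20/179) = 60/179)
E(91) + b(92) = 2*91 + 60/179 = 182 + 60/179 = 32638/179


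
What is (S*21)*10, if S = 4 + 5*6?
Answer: 7140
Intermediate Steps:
S = 34 (S = 4 + 30 = 34)
(S*21)*10 = (34*21)*10 = 714*10 = 7140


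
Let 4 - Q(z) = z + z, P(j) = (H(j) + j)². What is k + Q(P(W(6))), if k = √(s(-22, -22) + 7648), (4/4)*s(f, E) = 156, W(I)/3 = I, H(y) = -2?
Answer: -508 + 2*√1951 ≈ -419.66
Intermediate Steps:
W(I) = 3*I
P(j) = (-2 + j)²
s(f, E) = 156
Q(z) = 4 - 2*z (Q(z) = 4 - (z + z) = 4 - 2*z)
k = 2*√1951 (k = √(156 + 7648) = √7804 = 2*√1951 ≈ 88.340)
k + Q(P(W(6))) = 2*√1951 + (4 - 2*(-2 + 3*6)²) = 2*√1951 + (4 - 2*(-2 + 18)²) = 2*√1951 + (4 - 2*16²) = 2*√1951 + (4 - 2*256) = 2*√1951 + (4 - 512) = 2*√1951 - 508 = -508 + 2*√1951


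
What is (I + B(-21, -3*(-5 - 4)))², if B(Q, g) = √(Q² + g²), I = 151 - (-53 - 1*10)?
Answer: 46966 + 1284*√130 ≈ 61606.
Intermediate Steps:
I = 214 (I = 151 - (-53 - 10) = 151 - 1*(-63) = 151 + 63 = 214)
(I + B(-21, -3*(-5 - 4)))² = (214 + √((-21)² + (-3*(-5 - 4))²))² = (214 + √(441 + (-3*(-9))²))² = (214 + √(441 + 27²))² = (214 + √(441 + 729))² = (214 + √1170)² = (214 + 3*√130)²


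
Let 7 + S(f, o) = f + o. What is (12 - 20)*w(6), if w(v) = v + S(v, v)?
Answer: -88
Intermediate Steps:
S(f, o) = -7 + f + o (S(f, o) = -7 + (f + o) = -7 + f + o)
w(v) = -7 + 3*v (w(v) = v + (-7 + v + v) = v + (-7 + 2*v) = -7 + 3*v)
(12 - 20)*w(6) = (12 - 20)*(-7 + 3*6) = -8*(-7 + 18) = -8*11 = -88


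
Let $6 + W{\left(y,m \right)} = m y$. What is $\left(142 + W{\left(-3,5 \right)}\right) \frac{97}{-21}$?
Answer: $- \frac{11737}{21} \approx -558.9$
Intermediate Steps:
$W{\left(y,m \right)} = -6 + m y$
$\left(142 + W{\left(-3,5 \right)}\right) \frac{97}{-21} = \left(142 + \left(-6 + 5 \left(-3\right)\right)\right) \frac{97}{-21} = \left(142 - 21\right) 97 \left(- \frac{1}{21}\right) = \left(142 - 21\right) \left(- \frac{97}{21}\right) = 121 \left(- \frac{97}{21}\right) = - \frac{11737}{21}$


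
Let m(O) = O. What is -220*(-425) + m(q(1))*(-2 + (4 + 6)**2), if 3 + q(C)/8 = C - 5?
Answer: 88012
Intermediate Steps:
q(C) = -64 + 8*C (q(C) = -24 + 8*(C - 5) = -24 + 8*(-5 + C) = -24 + (-40 + 8*C) = -64 + 8*C)
-220*(-425) + m(q(1))*(-2 + (4 + 6)**2) = -220*(-425) + (-64 + 8*1)*(-2 + (4 + 6)**2) = 93500 + (-64 + 8)*(-2 + 10**2) = 93500 - 56*(-2 + 100) = 93500 - 56*98 = 93500 - 5488 = 88012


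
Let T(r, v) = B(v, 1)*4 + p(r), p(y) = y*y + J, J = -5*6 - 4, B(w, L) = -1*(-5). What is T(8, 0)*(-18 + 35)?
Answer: 850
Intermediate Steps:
B(w, L) = 5
J = -34 (J = -30 - 4 = -34)
p(y) = -34 + y² (p(y) = y*y - 34 = y² - 34 = -34 + y²)
T(r, v) = -14 + r² (T(r, v) = 5*4 + (-34 + r²) = 20 + (-34 + r²) = -14 + r²)
T(8, 0)*(-18 + 35) = (-14 + 8²)*(-18 + 35) = (-14 + 64)*17 = 50*17 = 850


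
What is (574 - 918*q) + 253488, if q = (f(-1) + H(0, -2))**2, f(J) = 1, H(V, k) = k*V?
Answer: 253144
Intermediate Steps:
H(V, k) = V*k
q = 1 (q = (1 + 0*(-2))**2 = (1 + 0)**2 = 1**2 = 1)
(574 - 918*q) + 253488 = (574 - 918*1) + 253488 = (574 - 918) + 253488 = -344 + 253488 = 253144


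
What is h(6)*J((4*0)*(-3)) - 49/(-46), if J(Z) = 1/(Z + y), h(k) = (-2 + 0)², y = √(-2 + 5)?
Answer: 49/46 + 4*√3/3 ≈ 3.3746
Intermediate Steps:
y = √3 ≈ 1.7320
h(k) = 4 (h(k) = (-2)² = 4)
J(Z) = 1/(Z + √3)
h(6)*J((4*0)*(-3)) - 49/(-46) = 4/((4*0)*(-3) + √3) - 49/(-46) = 4/(0*(-3) + √3) - 49*(-1/46) = 4/(0 + √3) + 49/46 = 4/(√3) + 49/46 = 4*(√3/3) + 49/46 = 4*√3/3 + 49/46 = 49/46 + 4*√3/3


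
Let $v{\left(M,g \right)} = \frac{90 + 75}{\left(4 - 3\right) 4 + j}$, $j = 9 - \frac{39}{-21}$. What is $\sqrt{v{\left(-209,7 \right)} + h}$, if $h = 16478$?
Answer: $\frac{\sqrt{44586542}}{52} \approx 128.41$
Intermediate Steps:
$j = \frac{76}{7}$ ($j = 9 - 39 \left(- \frac{1}{21}\right) = 9 - - \frac{13}{7} = 9 + \frac{13}{7} = \frac{76}{7} \approx 10.857$)
$v{\left(M,g \right)} = \frac{1155}{104}$ ($v{\left(M,g \right)} = \frac{90 + 75}{\left(4 - 3\right) 4 + \frac{76}{7}} = \frac{165}{1 \cdot 4 + \frac{76}{7}} = \frac{165}{4 + \frac{76}{7}} = \frac{165}{\frac{104}{7}} = 165 \cdot \frac{7}{104} = \frac{1155}{104}$)
$\sqrt{v{\left(-209,7 \right)} + h} = \sqrt{\frac{1155}{104} + 16478} = \sqrt{\frac{1714867}{104}} = \frac{\sqrt{44586542}}{52}$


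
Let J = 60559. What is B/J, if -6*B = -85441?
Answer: 85441/363354 ≈ 0.23515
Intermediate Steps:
B = 85441/6 (B = -⅙*(-85441) = 85441/6 ≈ 14240.)
B/J = (85441/6)/60559 = (85441/6)*(1/60559) = 85441/363354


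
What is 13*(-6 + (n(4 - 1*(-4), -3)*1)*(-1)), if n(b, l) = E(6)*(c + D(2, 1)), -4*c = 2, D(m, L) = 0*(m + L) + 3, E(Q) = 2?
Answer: -143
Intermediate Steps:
D(m, L) = 3 (D(m, L) = 0*(L + m) + 3 = 0 + 3 = 3)
c = -½ (c = -¼*2 = -½ ≈ -0.50000)
n(b, l) = 5 (n(b, l) = 2*(-½ + 3) = 2*(5/2) = 5)
13*(-6 + (n(4 - 1*(-4), -3)*1)*(-1)) = 13*(-6 + (5*1)*(-1)) = 13*(-6 + 5*(-1)) = 13*(-6 - 5) = 13*(-11) = -143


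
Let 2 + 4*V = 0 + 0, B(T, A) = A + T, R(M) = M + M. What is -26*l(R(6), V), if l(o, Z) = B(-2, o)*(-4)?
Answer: 1040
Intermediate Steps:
R(M) = 2*M
V = -1/2 (V = -1/2 + (0 + 0)/4 = -1/2 + (1/4)*0 = -1/2 + 0 = -1/2 ≈ -0.50000)
l(o, Z) = 8 - 4*o (l(o, Z) = (o - 2)*(-4) = (-2 + o)*(-4) = 8 - 4*o)
-26*l(R(6), V) = -26*(8 - 8*6) = -26*(8 - 4*12) = -26*(8 - 48) = -26*(-40) = 1040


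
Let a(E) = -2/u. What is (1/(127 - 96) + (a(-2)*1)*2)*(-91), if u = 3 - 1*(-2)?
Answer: 10829/155 ≈ 69.865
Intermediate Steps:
u = 5 (u = 3 + 2 = 5)
a(E) = -⅖ (a(E) = -2/5 = -2*⅕ = -⅖)
(1/(127 - 96) + (a(-2)*1)*2)*(-91) = (1/(127 - 96) - ⅖*1*2)*(-91) = (1/31 - ⅖*2)*(-91) = (1/31 - ⅘)*(-91) = -119/155*(-91) = 10829/155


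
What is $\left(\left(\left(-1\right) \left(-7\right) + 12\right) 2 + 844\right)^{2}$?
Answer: $777924$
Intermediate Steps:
$\left(\left(\left(-1\right) \left(-7\right) + 12\right) 2 + 844\right)^{2} = \left(\left(7 + 12\right) 2 + 844\right)^{2} = \left(19 \cdot 2 + 844\right)^{2} = \left(38 + 844\right)^{2} = 882^{2} = 777924$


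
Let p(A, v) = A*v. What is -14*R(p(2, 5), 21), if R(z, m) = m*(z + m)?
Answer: -9114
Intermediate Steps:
R(z, m) = m*(m + z)
-14*R(p(2, 5), 21) = -294*(21 + 2*5) = -294*(21 + 10) = -294*31 = -14*651 = -9114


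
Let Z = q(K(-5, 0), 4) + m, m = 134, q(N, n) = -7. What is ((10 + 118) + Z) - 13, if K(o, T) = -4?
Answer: 242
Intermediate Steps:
Z = 127 (Z = -7 + 134 = 127)
((10 + 118) + Z) - 13 = ((10 + 118) + 127) - 13 = (128 + 127) - 13 = 255 - 13 = 242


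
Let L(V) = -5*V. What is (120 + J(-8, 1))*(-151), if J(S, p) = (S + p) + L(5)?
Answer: -13288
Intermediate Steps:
J(S, p) = -25 + S + p (J(S, p) = (S + p) - 5*5 = (S + p) - 25 = -25 + S + p)
(120 + J(-8, 1))*(-151) = (120 + (-25 - 8 + 1))*(-151) = (120 - 32)*(-151) = 88*(-151) = -13288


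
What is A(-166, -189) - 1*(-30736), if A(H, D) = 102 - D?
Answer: 31027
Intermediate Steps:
A(-166, -189) - 1*(-30736) = (102 - 1*(-189)) - 1*(-30736) = (102 + 189) + 30736 = 291 + 30736 = 31027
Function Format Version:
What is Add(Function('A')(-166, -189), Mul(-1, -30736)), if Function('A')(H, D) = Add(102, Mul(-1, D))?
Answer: 31027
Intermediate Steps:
Add(Function('A')(-166, -189), Mul(-1, -30736)) = Add(Add(102, Mul(-1, -189)), Mul(-1, -30736)) = Add(Add(102, 189), 30736) = Add(291, 30736) = 31027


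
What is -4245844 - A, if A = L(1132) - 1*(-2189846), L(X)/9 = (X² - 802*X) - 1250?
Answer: -9786480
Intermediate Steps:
L(X) = -11250 - 7218*X + 9*X² (L(X) = 9*((X² - 802*X) - 1250) = 9*(-1250 + X² - 802*X) = -11250 - 7218*X + 9*X²)
A = 5540636 (A = (-11250 - 7218*1132 + 9*1132²) - 1*(-2189846) = (-11250 - 8170776 + 9*1281424) + 2189846 = (-11250 - 8170776 + 11532816) + 2189846 = 3350790 + 2189846 = 5540636)
-4245844 - A = -4245844 - 1*5540636 = -4245844 - 5540636 = -9786480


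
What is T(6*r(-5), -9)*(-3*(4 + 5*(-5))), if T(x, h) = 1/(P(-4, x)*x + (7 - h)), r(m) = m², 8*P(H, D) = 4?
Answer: 9/13 ≈ 0.69231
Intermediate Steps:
P(H, D) = ½ (P(H, D) = (⅛)*4 = ½)
T(x, h) = 1/(7 + x/2 - h) (T(x, h) = 1/(x/2 + (7 - h)) = 1/(7 + x/2 - h))
T(6*r(-5), -9)*(-3*(4 + 5*(-5))) = (2/(14 + 6*(-5)² - 2*(-9)))*(-3*(4 + 5*(-5))) = (2/(14 + 6*25 + 18))*(-3*(4 - 25)) = (2/(14 + 150 + 18))*(-3*(-21)) = (2/182)*63 = (2*(1/182))*63 = (1/91)*63 = 9/13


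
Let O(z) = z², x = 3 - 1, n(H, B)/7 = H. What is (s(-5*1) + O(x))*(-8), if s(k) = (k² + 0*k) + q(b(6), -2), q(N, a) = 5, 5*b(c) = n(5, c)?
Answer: -272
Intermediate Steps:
n(H, B) = 7*H
b(c) = 7 (b(c) = (7*5)/5 = (⅕)*35 = 7)
x = 2
s(k) = 5 + k² (s(k) = (k² + 0*k) + 5 = (k² + 0) + 5 = k² + 5 = 5 + k²)
(s(-5*1) + O(x))*(-8) = ((5 + (-5*1)²) + 2²)*(-8) = ((5 + (-5)²) + 4)*(-8) = ((5 + 25) + 4)*(-8) = (30 + 4)*(-8) = 34*(-8) = -272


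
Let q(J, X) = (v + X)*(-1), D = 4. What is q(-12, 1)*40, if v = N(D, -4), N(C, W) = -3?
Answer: 80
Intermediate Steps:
v = -3
q(J, X) = 3 - X (q(J, X) = (-3 + X)*(-1) = 3 - X)
q(-12, 1)*40 = (3 - 1*1)*40 = (3 - 1)*40 = 2*40 = 80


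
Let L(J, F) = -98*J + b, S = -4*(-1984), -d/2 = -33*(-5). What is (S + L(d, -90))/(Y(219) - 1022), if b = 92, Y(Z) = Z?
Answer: -40368/803 ≈ -50.271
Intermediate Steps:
d = -330 (d = -(-66)*(-5) = -2*165 = -330)
S = 7936
L(J, F) = 92 - 98*J (L(J, F) = -98*J + 92 = 92 - 98*J)
(S + L(d, -90))/(Y(219) - 1022) = (7936 + (92 - 98*(-330)))/(219 - 1022) = (7936 + (92 + 32340))/(-803) = (7936 + 32432)*(-1/803) = 40368*(-1/803) = -40368/803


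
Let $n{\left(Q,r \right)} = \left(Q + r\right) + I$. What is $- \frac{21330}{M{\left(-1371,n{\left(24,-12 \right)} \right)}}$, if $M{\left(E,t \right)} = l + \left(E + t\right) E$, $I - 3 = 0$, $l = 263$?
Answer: $- \frac{21330}{1859339} \approx -0.011472$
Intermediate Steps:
$I = 3$ ($I = 3 + 0 = 3$)
$n{\left(Q,r \right)} = 3 + Q + r$ ($n{\left(Q,r \right)} = \left(Q + r\right) + 3 = 3 + Q + r$)
$M{\left(E,t \right)} = 263 + E \left(E + t\right)$ ($M{\left(E,t \right)} = 263 + \left(E + t\right) E = 263 + E \left(E + t\right)$)
$- \frac{21330}{M{\left(-1371,n{\left(24,-12 \right)} \right)}} = - \frac{21330}{263 + \left(-1371\right)^{2} - 1371 \left(3 + 24 - 12\right)} = - \frac{21330}{263 + 1879641 - 20565} = - \frac{21330}{1859339}$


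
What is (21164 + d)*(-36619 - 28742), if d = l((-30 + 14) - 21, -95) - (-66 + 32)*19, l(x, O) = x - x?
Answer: -1425523410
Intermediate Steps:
l(x, O) = 0
d = 646 (d = 0 - (-66 + 32)*19 = 0 - (-34)*19 = 0 - 1*(-646) = 0 + 646 = 646)
(21164 + d)*(-36619 - 28742) = (21164 + 646)*(-36619 - 28742) = 21810*(-65361) = -1425523410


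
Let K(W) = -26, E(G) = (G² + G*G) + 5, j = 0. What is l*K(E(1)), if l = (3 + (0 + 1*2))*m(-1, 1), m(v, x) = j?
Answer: 0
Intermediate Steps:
m(v, x) = 0
E(G) = 5 + 2*G² (E(G) = (G² + G²) + 5 = 2*G² + 5 = 5 + 2*G²)
l = 0 (l = (3 + (0 + 1*2))*0 = (3 + (0 + 2))*0 = (3 + 2)*0 = 5*0 = 0)
l*K(E(1)) = 0*(-26) = 0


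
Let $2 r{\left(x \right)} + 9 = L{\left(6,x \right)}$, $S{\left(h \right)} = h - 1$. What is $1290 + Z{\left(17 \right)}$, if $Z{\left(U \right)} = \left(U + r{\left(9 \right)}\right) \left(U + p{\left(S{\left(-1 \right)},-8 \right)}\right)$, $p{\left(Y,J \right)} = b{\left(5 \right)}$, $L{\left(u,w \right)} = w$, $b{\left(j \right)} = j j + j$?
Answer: $2089$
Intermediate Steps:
$b{\left(j \right)} = j + j^{2}$ ($b{\left(j \right)} = j^{2} + j = j + j^{2}$)
$S{\left(h \right)} = -1 + h$
$p{\left(Y,J \right)} = 30$ ($p{\left(Y,J \right)} = 5 \left(1 + 5\right) = 5 \cdot 6 = 30$)
$r{\left(x \right)} = - \frac{9}{2} + \frac{x}{2}$
$Z{\left(U \right)} = U \left(30 + U\right)$ ($Z{\left(U \right)} = \left(U + \left(- \frac{9}{2} + \frac{1}{2} \cdot 9\right)\right) \left(U + 30\right) = \left(U + \left(- \frac{9}{2} + \frac{9}{2}\right)\right) \left(30 + U\right) = \left(U + 0\right) \left(30 + U\right) = U \left(30 + U\right)$)
$1290 + Z{\left(17 \right)} = 1290 + 17 \left(30 + 17\right) = 1290 + 17 \cdot 47 = 1290 + 799 = 2089$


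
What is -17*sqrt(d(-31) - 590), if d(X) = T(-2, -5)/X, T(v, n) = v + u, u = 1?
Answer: -17*I*sqrt(566959)/31 ≈ -412.92*I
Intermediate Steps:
T(v, n) = 1 + v (T(v, n) = v + 1 = 1 + v)
d(X) = -1/X (d(X) = (1 - 2)/X = -1/X)
-17*sqrt(d(-31) - 590) = -17*sqrt(-1/(-31) - 590) = -17*sqrt(-1*(-1/31) - 590) = -17*sqrt(1/31 - 590) = -17*I*sqrt(566959)/31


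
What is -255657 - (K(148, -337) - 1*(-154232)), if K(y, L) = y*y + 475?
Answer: -432268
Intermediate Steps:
K(y, L) = 475 + y² (K(y, L) = y² + 475 = 475 + y²)
-255657 - (K(148, -337) - 1*(-154232)) = -255657 - ((475 + 148²) - 1*(-154232)) = -255657 - ((475 + 21904) + 154232) = -255657 - (22379 + 154232) = -255657 - 1*176611 = -255657 - 176611 = -432268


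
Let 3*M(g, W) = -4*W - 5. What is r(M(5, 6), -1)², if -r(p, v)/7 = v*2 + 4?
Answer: 196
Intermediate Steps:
M(g, W) = -5/3 - 4*W/3 (M(g, W) = (-4*W - 5)/3 = (-5 - 4*W)/3 = -5/3 - 4*W/3)
r(p, v) = -28 - 14*v (r(p, v) = -7*(v*2 + 4) = -7*(2*v + 4) = -7*(4 + 2*v) = -28 - 14*v)
r(M(5, 6), -1)² = (-28 - 14*(-1))² = (-28 + 14)² = (-14)² = 196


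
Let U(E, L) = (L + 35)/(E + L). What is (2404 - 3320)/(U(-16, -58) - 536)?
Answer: 67784/39641 ≈ 1.7099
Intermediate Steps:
U(E, L) = (35 + L)/(E + L)
(2404 - 3320)/(U(-16, -58) - 536) = (2404 - 3320)/((35 - 58)/(-16 - 58) - 536) = -916/(-23/(-74) - 536) = -916/(-1/74*(-23) - 536) = -916/(23/74 - 536) = -916/(-39641/74) = -916*(-74/39641) = 67784/39641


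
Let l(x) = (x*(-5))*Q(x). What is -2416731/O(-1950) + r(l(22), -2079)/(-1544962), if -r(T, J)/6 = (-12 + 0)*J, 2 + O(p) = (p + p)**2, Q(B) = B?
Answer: -728501689299/11749434465038 ≈ -0.062003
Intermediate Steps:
O(p) = -2 + 4*p**2 (O(p) = -2 + (p + p)**2 = -2 + (2*p)**2 = -2 + 4*p**2)
l(x) = -5*x**2 (l(x) = (x*(-5))*x = (-5*x)*x = -5*x**2)
r(T, J) = 72*J (r(T, J) = -6*(-12 + 0)*J = -(-72)*J = 72*J)
-2416731/O(-1950) + r(l(22), -2079)/(-1544962) = -2416731/(-2 + 4*(-1950)**2) + (72*(-2079))/(-1544962) = -2416731/(-2 + 4*3802500) - 149688*(-1/1544962) = -2416731/(-2 + 15210000) + 74844/772481 = -2416731/15209998 + 74844/772481 = -728501689299/11749434465038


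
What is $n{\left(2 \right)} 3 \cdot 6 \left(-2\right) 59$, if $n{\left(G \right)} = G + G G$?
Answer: $-12744$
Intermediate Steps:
$n{\left(G \right)} = G + G^{2}$
$n{\left(2 \right)} 3 \cdot 6 \left(-2\right) 59 = 2 \left(1 + 2\right) 3 \cdot 6 \left(-2\right) 59 = 2 \cdot 3 \cdot 18 \left(-2\right) 59 = 6 \left(-36\right) 59 = \left(-216\right) 59 = -12744$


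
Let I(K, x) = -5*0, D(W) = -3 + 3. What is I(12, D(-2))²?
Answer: 0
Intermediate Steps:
D(W) = 0
I(K, x) = 0
I(12, D(-2))² = 0² = 0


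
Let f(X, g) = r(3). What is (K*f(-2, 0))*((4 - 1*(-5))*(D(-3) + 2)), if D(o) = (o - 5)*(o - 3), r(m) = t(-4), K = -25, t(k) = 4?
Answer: -45000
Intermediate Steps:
r(m) = 4
f(X, g) = 4
D(o) = (-5 + o)*(-3 + o)
(K*f(-2, 0))*((4 - 1*(-5))*(D(-3) + 2)) = (-25*4)*((4 - 1*(-5))*((15 + (-3)² - 8*(-3)) + 2)) = -100*(4 + 5)*((15 + 9 + 24) + 2) = -900*(48 + 2) = -900*50 = -100*450 = -45000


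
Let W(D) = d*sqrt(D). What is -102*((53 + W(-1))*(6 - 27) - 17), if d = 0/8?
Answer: 115260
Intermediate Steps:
d = 0 (d = 0*(1/8) = 0)
W(D) = 0 (W(D) = 0*sqrt(D) = 0)
-102*((53 + W(-1))*(6 - 27) - 17) = -102*((53 + 0)*(6 - 27) - 17) = -102*(53*(-21) - 17) = -102*(-1113 - 17) = -102*(-1130) = 115260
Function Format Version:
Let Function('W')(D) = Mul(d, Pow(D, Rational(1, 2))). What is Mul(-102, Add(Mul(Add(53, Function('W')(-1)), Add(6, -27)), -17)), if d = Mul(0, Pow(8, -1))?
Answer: 115260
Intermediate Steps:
d = 0 (d = Mul(0, Rational(1, 8)) = 0)
Function('W')(D) = 0 (Function('W')(D) = Mul(0, Pow(D, Rational(1, 2))) = 0)
Mul(-102, Add(Mul(Add(53, Function('W')(-1)), Add(6, -27)), -17)) = Mul(-102, Add(Mul(Add(53, 0), Add(6, -27)), -17)) = Mul(-102, Add(Mul(53, -21), -17)) = Mul(-102, Add(-1113, -17)) = Mul(-102, -1130) = 115260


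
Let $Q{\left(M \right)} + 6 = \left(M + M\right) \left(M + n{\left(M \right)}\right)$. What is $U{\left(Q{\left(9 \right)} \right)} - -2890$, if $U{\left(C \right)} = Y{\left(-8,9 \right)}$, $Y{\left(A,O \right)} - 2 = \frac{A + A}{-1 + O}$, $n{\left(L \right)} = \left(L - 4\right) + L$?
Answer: $2890$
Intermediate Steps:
$n{\left(L \right)} = -4 + 2 L$ ($n{\left(L \right)} = \left(-4 + L\right) + L = -4 + 2 L$)
$Y{\left(A,O \right)} = 2 + \frac{2 A}{-1 + O}$ ($Y{\left(A,O \right)} = 2 + \frac{A + A}{-1 + O} = 2 + \frac{2 A}{-1 + O}$)
$Q{\left(M \right)} = -6 + 2 M \left(-4 + 3 M\right)$ ($Q{\left(M \right)} = -6 + \left(M + M\right) \left(M + \left(-4 + 2 M\right)\right) = -6 + 2 M \left(-4 + 3 M\right)$)
$U{\left(C \right)} = 0$ ($U{\left(C \right)} = \frac{2 \left(-1 - 8 + 9\right)}{-1 + 9} = 2 \cdot \frac{1}{8} \cdot 0 = 0$)
$U{\left(Q{\left(9 \right)} \right)} - -2890 = 0 - -2890 = 0 + 2890 = 2890$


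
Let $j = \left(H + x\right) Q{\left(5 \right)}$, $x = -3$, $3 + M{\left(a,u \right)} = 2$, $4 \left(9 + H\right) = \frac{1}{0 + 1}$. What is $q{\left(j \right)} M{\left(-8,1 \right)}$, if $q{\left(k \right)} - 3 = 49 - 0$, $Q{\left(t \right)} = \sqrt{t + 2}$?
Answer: $-52$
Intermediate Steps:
$Q{\left(t \right)} = \sqrt{2 + t}$
$H = - \frac{35}{4}$ ($H = -9 + \frac{1}{4 \left(0 + 1\right)} = -9 + \frac{1}{4 \cdot 1} = -9 + \frac{1}{4} \cdot 1 = -9 + \frac{1}{4} = - \frac{35}{4} \approx -8.75$)
$M{\left(a,u \right)} = -1$ ($M{\left(a,u \right)} = -3 + 2 = -1$)
$j = - \frac{47 \sqrt{7}}{4}$ ($j = \left(- \frac{35}{4} - 3\right) \sqrt{2 + 5} = - \frac{47 \sqrt{7}}{4} \approx -31.088$)
$q{\left(k \right)} = 52$ ($q{\left(k \right)} = 3 + \left(49 - 0\right) = 3 + \left(49 + 0\right) = 3 + 49 = 52$)
$q{\left(j \right)} M{\left(-8,1 \right)} = 52 \left(-1\right) = -52$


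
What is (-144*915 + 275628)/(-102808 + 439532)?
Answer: 35967/84181 ≈ 0.42726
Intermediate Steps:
(-144*915 + 275628)/(-102808 + 439532) = (-131760 + 275628)/336724 = 143868*(1/336724) = 35967/84181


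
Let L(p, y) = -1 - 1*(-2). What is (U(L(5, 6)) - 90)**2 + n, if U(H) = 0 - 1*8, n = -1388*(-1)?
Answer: 10992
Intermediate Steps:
n = 1388
L(p, y) = 1 (L(p, y) = -1 + 2 = 1)
U(H) = -8 (U(H) = 0 - 8 = -8)
(U(L(5, 6)) - 90)**2 + n = (-8 - 90)**2 + 1388 = (-98)**2 + 1388 = 9604 + 1388 = 10992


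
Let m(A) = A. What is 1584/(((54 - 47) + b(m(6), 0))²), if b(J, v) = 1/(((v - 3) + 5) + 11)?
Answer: 16731/529 ≈ 31.628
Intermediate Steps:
b(J, v) = 1/(13 + v) (b(J, v) = 1/(((-3 + v) + 5) + 11) = 1/((2 + v) + 11) = 1/(13 + v))
1584/(((54 - 47) + b(m(6), 0))²) = 1584/(((54 - 47) + 1/(13 + 0))²) = 1584/((7 + 1/13)²) = 1584/((92/13)²) = 1584/(8464/169) = 1584*(169/8464) = 16731/529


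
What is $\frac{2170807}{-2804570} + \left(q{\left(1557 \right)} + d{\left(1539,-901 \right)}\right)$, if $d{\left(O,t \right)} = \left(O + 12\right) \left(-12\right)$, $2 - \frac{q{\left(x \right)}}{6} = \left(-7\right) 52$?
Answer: $- \frac{46041991927}{2804570} \approx -16417.0$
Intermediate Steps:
$q{\left(x \right)} = 2196$ ($q{\left(x \right)} = 12 - 6 \left(\left(-7\right) 52\right) = 12 - -2184 = 12 + 2184 = 2196$)
$d{\left(O,t \right)} = -144 - 12 O$ ($d{\left(O,t \right)} = \left(12 + O\right) \left(-12\right) = -144 - 12 O$)
$\frac{2170807}{-2804570} + \left(q{\left(1557 \right)} + d{\left(1539,-901 \right)}\right) = \frac{2170807}{-2804570} + \left(2196 - 18612\right) = 2170807 \left(- \frac{1}{2804570}\right) + \left(2196 - 18612\right) = - \frac{2170807}{2804570} + \left(2196 - 18612\right) = - \frac{2170807}{2804570} - 16416 = - \frac{46041991927}{2804570}$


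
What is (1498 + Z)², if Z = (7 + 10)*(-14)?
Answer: 1587600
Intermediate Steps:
Z = -238 (Z = 17*(-14) = -238)
(1498 + Z)² = (1498 - 238)² = 1260² = 1587600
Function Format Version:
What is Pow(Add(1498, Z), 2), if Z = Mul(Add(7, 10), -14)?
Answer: 1587600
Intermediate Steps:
Z = -238 (Z = Mul(17, -14) = -238)
Pow(Add(1498, Z), 2) = Pow(Add(1498, -238), 2) = Pow(1260, 2) = 1587600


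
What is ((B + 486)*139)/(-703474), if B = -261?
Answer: -31275/703474 ≈ -0.044458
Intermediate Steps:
((B + 486)*139)/(-703474) = ((-261 + 486)*139)/(-703474) = (225*139)*(-1/703474) = 31275*(-1/703474) = -31275/703474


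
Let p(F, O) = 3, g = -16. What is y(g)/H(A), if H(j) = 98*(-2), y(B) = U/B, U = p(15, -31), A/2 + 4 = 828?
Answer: 3/3136 ≈ 0.00095663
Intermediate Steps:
A = 1648 (A = -8 + 2*828 = -8 + 1656 = 1648)
U = 3
y(B) = 3/B
H(j) = -196
y(g)/H(A) = (3/(-16))/(-196) = (3*(-1/16))*(-1/196) = -3/16*(-1/196) = 3/3136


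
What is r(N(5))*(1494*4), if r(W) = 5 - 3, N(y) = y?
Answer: 11952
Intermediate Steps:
r(W) = 2
r(N(5))*(1494*4) = 2*(1494*4) = 2*5976 = 11952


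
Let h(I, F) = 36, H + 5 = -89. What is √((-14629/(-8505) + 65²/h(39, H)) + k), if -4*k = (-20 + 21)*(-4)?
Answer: √428941905/1890 ≈ 10.958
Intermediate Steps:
H = -94 (H = -5 - 89 = -94)
k = 1 (k = -(-20 + 21)*(-4)/4 = -(-4)/4 = -¼*(-4) = 1)
√((-14629/(-8505) + 65²/h(39, H)) + k) = √((-14629/(-8505) + 65²/36) + 1) = √((-14629*(-1/8505) + 4225*(1/36)) + 1) = √((14629/8505 + 4225/36) + 1) = √(4051141/34020 + 1) = √(4085161/34020) = √428941905/1890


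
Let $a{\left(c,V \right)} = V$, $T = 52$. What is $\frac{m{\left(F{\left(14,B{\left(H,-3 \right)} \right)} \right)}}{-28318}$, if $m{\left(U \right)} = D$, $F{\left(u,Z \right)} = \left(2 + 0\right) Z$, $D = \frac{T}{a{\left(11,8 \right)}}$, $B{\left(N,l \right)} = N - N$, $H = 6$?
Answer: $- \frac{13}{56636} \approx -0.00022954$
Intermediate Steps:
$B{\left(N,l \right)} = 0$
$D = \frac{13}{2}$ ($D = \frac{52}{8} = 52 \cdot \frac{1}{8} = \frac{13}{2} \approx 6.5$)
$F{\left(u,Z \right)} = 2 Z$
$m{\left(U \right)} = \frac{13}{2}$
$\frac{m{\left(F{\left(14,B{\left(H,-3 \right)} \right)} \right)}}{-28318} = \frac{13}{2 \left(-28318\right)} = \frac{13}{2} \left(- \frac{1}{28318}\right) = - \frac{13}{56636}$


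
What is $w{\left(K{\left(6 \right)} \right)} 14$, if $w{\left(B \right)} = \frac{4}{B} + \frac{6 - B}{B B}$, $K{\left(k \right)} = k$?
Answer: $\frac{28}{3} \approx 9.3333$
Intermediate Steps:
$w{\left(B \right)} = \frac{4}{B} + \frac{6 - B}{B^{2}}$
$w{\left(K{\left(6 \right)} \right)} 14 = \frac{3 \left(2 + 6\right)}{36} \cdot 14 = 3 \cdot \frac{1}{36} \cdot 8 \cdot 14 = \frac{2}{3} \cdot 14 = \frac{28}{3}$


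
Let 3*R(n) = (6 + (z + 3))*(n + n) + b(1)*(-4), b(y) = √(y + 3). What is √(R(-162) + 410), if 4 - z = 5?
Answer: I*√4110/3 ≈ 21.37*I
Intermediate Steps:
z = -1 (z = 4 - 1*5 = 4 - 5 = -1)
b(y) = √(3 + y)
R(n) = -8/3 + 16*n/3 (R(n) = ((6 + (-1 + 3))*(n + n) + √(3 + 1)*(-4))/3 = ((6 + 2)*(2*n) + √4*(-4))/3 = (8*(2*n) + 2*(-4))/3 = (16*n - 8)/3 = (-8 + 16*n)/3 = -8/3 + 16*n/3)
√(R(-162) + 410) = √((-8/3 + (16/3)*(-162)) + 410) = √((-8/3 - 864) + 410) = √(-2600/3 + 410) = √(-1370/3) = I*√4110/3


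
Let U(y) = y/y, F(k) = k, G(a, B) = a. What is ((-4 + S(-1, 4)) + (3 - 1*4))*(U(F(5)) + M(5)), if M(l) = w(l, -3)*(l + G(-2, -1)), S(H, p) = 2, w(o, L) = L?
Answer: 24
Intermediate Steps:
U(y) = 1
M(l) = 6 - 3*l (M(l) = -3*(l - 2) = -3*(-2 + l) = 6 - 3*l)
((-4 + S(-1, 4)) + (3 - 1*4))*(U(F(5)) + M(5)) = ((-4 + 2) + (3 - 1*4))*(1 + (6 - 3*5)) = (-2 + (3 - 4))*(1 + (6 - 15)) = (-2 - 1)*(1 - 9) = -3*(-8) = 24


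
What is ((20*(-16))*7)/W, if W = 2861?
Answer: -2240/2861 ≈ -0.78294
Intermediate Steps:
((20*(-16))*7)/W = ((20*(-16))*7)/2861 = -320*7*(1/2861) = -2240*1/2861 = -2240/2861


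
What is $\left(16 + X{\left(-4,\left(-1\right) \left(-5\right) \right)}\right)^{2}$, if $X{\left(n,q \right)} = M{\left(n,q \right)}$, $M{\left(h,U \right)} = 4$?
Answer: $400$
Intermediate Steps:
$X{\left(n,q \right)} = 4$
$\left(16 + X{\left(-4,\left(-1\right) \left(-5\right) \right)}\right)^{2} = \left(16 + 4\right)^{2} = 20^{2} = 400$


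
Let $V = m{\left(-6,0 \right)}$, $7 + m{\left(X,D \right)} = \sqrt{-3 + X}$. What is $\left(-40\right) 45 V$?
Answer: $12600 - 5400 i \approx 12600.0 - 5400.0 i$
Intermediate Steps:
$m{\left(X,D \right)} = -7 + \sqrt{-3 + X}$
$V = -7 + 3 i$ ($V = -7 + \sqrt{-3 - 6} = -7 + \sqrt{-9} = -7 + 3 i \approx -7.0 + 3.0 i$)
$\left(-40\right) 45 V = \left(-40\right) 45 \left(-7 + 3 i\right) = - 1800 \left(-7 + 3 i\right) = 12600 - 5400 i$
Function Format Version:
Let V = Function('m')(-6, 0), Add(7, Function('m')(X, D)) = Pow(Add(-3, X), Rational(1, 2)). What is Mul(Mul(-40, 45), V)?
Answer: Add(12600, Mul(-5400, I)) ≈ Add(12600., Mul(-5400.0, I))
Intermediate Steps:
Function('m')(X, D) = Add(-7, Pow(Add(-3, X), Rational(1, 2)))
V = Add(-7, Mul(3, I)) (V = Add(-7, Pow(Add(-3, -6), Rational(1, 2))) = Add(-7, Pow(-9, Rational(1, 2))) = Add(-7, Mul(3, I)) ≈ Add(-7.0000, Mul(3.0000, I)))
Mul(Mul(-40, 45), V) = Mul(Mul(-40, 45), Add(-7, Mul(3, I))) = Mul(-1800, Add(-7, Mul(3, I))) = Add(12600, Mul(-5400, I))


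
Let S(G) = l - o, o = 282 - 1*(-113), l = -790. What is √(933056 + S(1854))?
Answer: √931871 ≈ 965.33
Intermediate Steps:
o = 395 (o = 282 + 113 = 395)
S(G) = -1185 (S(G) = -790 - 1*395 = -790 - 395 = -1185)
√(933056 + S(1854)) = √(933056 - 1185) = √931871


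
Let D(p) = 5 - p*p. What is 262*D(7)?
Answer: -11528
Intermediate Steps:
D(p) = 5 - p**2
262*D(7) = 262*(5 - 1*7**2) = 262*(5 - 1*49) = 262*(5 - 49) = 262*(-44) = -11528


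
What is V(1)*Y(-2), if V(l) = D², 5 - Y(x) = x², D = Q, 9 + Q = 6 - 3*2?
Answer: 81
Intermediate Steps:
Q = -9 (Q = -9 + (6 - 3*2) = -9 + (6 - 6) = -9 + 0 = -9)
D = -9
Y(x) = 5 - x²
V(l) = 81 (V(l) = (-9)² = 81)
V(1)*Y(-2) = 81*(5 - 1*(-2)²) = 81*(5 - 1*4) = 81*(5 - 4) = 81*1 = 81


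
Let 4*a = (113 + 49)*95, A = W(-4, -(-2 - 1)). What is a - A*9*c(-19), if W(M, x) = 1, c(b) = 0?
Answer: 7695/2 ≈ 3847.5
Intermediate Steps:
A = 1
a = 7695/2 (a = ((113 + 49)*95)/4 = (162*95)/4 = (¼)*15390 = 7695/2 ≈ 3847.5)
a - A*9*c(-19) = 7695/2 - 1*9*0 = 7695/2 - 9*0 = 7695/2 - 1*0 = 7695/2 + 0 = 7695/2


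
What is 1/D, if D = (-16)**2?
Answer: 1/256 ≈ 0.0039063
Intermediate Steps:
D = 256
1/D = 1/256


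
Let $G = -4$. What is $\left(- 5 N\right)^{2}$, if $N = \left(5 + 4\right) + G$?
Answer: $625$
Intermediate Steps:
$N = 5$ ($N = \left(5 + 4\right) - 4 = 9 - 4 = 5$)
$\left(- 5 N\right)^{2} = \left(\left(-5\right) 5\right)^{2} = \left(-25\right)^{2} = 625$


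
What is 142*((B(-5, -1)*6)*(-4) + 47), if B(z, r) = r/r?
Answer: 3266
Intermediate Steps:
B(z, r) = 1
142*((B(-5, -1)*6)*(-4) + 47) = 142*((1*6)*(-4) + 47) = 142*(6*(-4) + 47) = 142*(-24 + 47) = 142*23 = 3266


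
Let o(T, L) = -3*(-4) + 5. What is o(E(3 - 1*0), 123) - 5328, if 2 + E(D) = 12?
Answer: -5311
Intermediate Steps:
E(D) = 10 (E(D) = -2 + 12 = 10)
o(T, L) = 17 (o(T, L) = 12 + 5 = 17)
o(E(3 - 1*0), 123) - 5328 = 17 - 5328 = -5311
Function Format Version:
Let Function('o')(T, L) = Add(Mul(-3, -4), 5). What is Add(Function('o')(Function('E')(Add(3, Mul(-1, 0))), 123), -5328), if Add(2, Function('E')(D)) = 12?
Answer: -5311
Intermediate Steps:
Function('E')(D) = 10 (Function('E')(D) = Add(-2, 12) = 10)
Function('o')(T, L) = 17 (Function('o')(T, L) = Add(12, 5) = 17)
Add(Function('o')(Function('E')(Add(3, Mul(-1, 0))), 123), -5328) = Add(17, -5328) = -5311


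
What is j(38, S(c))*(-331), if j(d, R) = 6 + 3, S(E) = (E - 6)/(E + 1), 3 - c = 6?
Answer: -2979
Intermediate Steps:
c = -3 (c = 3 - 1*6 = 3 - 6 = -3)
S(E) = (-6 + E)/(1 + E)
j(d, R) = 9
j(38, S(c))*(-331) = 9*(-331) = -2979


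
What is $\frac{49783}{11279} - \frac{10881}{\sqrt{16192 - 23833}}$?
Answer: $\frac{49783}{11279} + \frac{1209 i \sqrt{849}}{283} \approx 4.4138 + 124.48 i$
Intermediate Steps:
$\frac{49783}{11279} - \frac{10881}{\sqrt{16192 - 23833}} = 49783 \cdot \frac{1}{11279} - \frac{10881}{\sqrt{-7641}} = \frac{49783}{11279} - \frac{10881}{3 i \sqrt{849}} = \frac{49783}{11279} - 10881 \left(- \frac{i \sqrt{849}}{2547}\right) = \frac{49783}{11279} + \frac{1209 i \sqrt{849}}{283}$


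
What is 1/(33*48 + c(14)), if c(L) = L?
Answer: 1/1598 ≈ 0.00062578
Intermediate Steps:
1/(33*48 + c(14)) = 1/(33*48 + 14) = 1/(1584 + 14) = 1/1598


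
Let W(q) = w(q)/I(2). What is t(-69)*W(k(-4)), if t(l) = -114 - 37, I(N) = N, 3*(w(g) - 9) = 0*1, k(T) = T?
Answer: -1359/2 ≈ -679.50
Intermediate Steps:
w(g) = 9 (w(g) = 9 + (0*1)/3 = 9 + (⅓)*0 = 9 + 0 = 9)
t(l) = -151
W(q) = 9/2
t(-69)*W(k(-4)) = -151*9/2 = -1359/2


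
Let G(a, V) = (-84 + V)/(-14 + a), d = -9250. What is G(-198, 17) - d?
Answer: 1961067/212 ≈ 9250.3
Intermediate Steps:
G(a, V) = (-84 + V)/(-14 + a)
G(-198, 17) - d = (-84 + 17)/(-14 - 198) - 1*(-9250) = -67/(-212) + 9250 = -1/212*(-67) + 9250 = 67/212 + 9250 = 1961067/212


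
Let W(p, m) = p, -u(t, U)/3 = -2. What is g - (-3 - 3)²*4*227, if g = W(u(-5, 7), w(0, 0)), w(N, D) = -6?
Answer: -32682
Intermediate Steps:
u(t, U) = 6 (u(t, U) = -3*(-2) = 6)
g = 6
g - (-3 - 3)²*4*227 = 6 - (-3 - 3)²*4*227 = 6 - (-6)²*4*227 = 6 - 36*4*227 = 6 - 144*227 = 6 - 1*32688 = 6 - 32688 = -32682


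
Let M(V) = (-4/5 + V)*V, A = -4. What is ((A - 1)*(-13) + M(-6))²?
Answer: 279841/25 ≈ 11194.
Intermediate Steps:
M(V) = V*(-⅘ + V) (M(V) = (-4*⅕ + V)*V = (-⅘ + V)*V = V*(-⅘ + V))
((A - 1)*(-13) + M(-6))² = ((-4 - 1)*(-13) + (⅕)*(-6)*(-4 + 5*(-6)))² = (-5*(-13) + (⅕)*(-6)*(-4 - 30))² = (65 + (⅕)*(-6)*(-34))² = (65 + 204/5)² = (529/5)² = 279841/25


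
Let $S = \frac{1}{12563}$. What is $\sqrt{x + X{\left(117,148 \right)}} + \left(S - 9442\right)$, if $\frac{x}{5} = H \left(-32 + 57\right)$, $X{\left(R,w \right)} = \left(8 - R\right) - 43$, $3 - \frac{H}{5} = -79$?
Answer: $- \frac{118619845}{12563} + \sqrt{51098} \approx -9216.0$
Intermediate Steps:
$H = 410$ ($H = 15 - -395 = 15 + 395 = 410$)
$S = \frac{1}{12563} \approx 7.9599 \cdot 10^{-5}$
$X{\left(R,w \right)} = -35 - R$ ($X{\left(R,w \right)} = \left(8 - R\right) - 43 = -35 - R$)
$x = 51250$ ($x = 5 \cdot 410 \left(-32 + 57\right) = 5 \cdot 410 \cdot 25 = 5 \cdot 10250 = 51250$)
$\sqrt{x + X{\left(117,148 \right)}} + \left(S - 9442\right) = \sqrt{51250 - 152} + \left(\frac{1}{12563} - 9442\right) = \sqrt{51250 - 152} - \frac{118619845}{12563} = \sqrt{51098} - \frac{118619845}{12563} = - \frac{118619845}{12563} + \sqrt{51098}$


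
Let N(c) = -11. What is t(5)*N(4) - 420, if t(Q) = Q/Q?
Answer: -431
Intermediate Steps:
t(Q) = 1
t(5)*N(4) - 420 = 1*(-11) - 420 = -11 - 420 = -431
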